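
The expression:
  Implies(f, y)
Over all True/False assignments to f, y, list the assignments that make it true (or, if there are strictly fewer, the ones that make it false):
is false only for:
  f=True, y=False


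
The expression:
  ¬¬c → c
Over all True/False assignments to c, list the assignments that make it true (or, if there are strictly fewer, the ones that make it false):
is always true.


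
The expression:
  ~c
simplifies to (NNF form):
~c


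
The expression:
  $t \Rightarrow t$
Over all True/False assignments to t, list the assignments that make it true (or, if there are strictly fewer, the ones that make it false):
is always true.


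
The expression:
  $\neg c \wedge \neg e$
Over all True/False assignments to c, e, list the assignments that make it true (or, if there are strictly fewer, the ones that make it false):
is true only for:
  c=False, e=False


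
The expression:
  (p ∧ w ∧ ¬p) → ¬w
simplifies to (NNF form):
True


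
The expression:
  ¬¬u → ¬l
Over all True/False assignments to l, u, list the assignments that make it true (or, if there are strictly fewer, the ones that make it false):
is false only for:
  l=True, u=True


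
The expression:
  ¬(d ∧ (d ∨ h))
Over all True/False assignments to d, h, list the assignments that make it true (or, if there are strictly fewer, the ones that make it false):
is true only for:
  d=False, h=False;
  d=False, h=True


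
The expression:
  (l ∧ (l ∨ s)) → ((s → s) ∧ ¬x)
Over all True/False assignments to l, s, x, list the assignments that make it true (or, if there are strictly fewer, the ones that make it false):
is false only for:
  l=True, s=False, x=True;
  l=True, s=True, x=True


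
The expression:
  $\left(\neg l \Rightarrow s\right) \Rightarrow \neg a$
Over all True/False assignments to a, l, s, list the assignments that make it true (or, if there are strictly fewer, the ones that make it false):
is false only for:
  a=True, l=False, s=True;
  a=True, l=True, s=False;
  a=True, l=True, s=True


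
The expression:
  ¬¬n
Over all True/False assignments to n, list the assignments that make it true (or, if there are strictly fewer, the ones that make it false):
is true only for:
  n=True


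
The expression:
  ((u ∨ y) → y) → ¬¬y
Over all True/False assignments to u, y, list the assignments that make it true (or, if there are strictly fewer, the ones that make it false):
is false only for:
  u=False, y=False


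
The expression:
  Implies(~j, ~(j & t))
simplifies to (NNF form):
True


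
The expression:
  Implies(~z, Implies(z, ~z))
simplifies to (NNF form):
True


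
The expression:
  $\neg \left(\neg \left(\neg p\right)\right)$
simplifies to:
$\neg p$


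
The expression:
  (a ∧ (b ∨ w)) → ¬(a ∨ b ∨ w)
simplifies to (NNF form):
(¬b ∧ ¬w) ∨ ¬a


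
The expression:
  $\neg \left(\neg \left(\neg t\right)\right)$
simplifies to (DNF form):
$\neg t$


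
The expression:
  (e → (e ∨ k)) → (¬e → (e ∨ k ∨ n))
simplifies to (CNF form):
e ∨ k ∨ n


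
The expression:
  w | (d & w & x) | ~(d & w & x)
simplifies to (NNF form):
True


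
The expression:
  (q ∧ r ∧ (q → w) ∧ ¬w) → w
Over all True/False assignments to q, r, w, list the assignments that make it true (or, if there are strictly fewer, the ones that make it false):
is always true.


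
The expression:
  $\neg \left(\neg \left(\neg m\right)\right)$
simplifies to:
$\neg m$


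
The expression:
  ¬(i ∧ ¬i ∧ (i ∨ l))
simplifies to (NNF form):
True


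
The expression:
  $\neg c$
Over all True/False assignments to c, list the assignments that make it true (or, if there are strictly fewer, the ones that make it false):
is true only for:
  c=False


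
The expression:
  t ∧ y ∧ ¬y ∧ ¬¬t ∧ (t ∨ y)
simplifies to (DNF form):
False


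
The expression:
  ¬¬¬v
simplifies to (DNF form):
¬v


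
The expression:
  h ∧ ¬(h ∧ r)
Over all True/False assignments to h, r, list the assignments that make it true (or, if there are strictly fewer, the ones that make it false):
is true only for:
  h=True, r=False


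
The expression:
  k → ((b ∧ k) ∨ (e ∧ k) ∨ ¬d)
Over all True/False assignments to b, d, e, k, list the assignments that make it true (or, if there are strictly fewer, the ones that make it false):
is false only for:
  b=False, d=True, e=False, k=True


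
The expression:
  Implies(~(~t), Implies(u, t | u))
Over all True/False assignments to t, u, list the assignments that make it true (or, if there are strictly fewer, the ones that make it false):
is always true.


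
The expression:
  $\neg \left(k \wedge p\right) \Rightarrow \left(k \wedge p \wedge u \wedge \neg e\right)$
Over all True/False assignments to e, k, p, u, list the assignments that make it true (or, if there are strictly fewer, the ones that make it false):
is true only for:
  e=False, k=True, p=True, u=False;
  e=False, k=True, p=True, u=True;
  e=True, k=True, p=True, u=False;
  e=True, k=True, p=True, u=True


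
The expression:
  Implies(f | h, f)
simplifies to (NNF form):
f | ~h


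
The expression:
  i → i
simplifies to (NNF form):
True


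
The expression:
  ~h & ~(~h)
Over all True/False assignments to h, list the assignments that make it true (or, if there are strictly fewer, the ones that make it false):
is never true.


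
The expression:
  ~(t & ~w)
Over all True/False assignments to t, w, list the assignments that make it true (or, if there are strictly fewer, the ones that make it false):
is false only for:
  t=True, w=False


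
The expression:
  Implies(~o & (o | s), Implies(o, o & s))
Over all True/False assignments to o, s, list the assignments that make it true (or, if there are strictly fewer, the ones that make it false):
is always true.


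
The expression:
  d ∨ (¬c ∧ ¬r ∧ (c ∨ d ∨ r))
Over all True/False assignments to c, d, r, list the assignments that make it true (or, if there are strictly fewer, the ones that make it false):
is true only for:
  c=False, d=True, r=False;
  c=False, d=True, r=True;
  c=True, d=True, r=False;
  c=True, d=True, r=True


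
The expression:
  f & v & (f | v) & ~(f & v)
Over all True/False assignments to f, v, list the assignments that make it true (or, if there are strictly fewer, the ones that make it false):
is never true.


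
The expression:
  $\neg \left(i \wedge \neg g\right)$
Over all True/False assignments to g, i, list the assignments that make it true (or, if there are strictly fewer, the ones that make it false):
is false only for:
  g=False, i=True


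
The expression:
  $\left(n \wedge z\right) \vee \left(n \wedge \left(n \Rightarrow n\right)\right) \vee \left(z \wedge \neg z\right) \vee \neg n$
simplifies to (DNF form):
$\text{True}$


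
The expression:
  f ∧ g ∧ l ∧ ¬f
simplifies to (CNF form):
False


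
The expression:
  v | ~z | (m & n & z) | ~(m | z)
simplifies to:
v | ~z | (m & n)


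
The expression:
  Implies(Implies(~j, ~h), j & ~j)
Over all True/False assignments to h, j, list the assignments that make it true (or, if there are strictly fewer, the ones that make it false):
is true only for:
  h=True, j=False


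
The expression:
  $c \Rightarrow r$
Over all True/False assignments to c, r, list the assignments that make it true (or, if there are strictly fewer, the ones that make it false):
is false only for:
  c=True, r=False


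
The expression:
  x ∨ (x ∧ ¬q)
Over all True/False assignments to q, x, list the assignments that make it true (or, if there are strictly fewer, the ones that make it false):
is true only for:
  q=False, x=True;
  q=True, x=True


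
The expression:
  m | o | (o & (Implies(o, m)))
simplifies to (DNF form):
m | o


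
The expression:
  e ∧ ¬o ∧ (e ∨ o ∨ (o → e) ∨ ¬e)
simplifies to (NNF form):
e ∧ ¬o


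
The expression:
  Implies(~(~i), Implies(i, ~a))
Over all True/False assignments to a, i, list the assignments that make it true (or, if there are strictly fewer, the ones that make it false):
is false only for:
  a=True, i=True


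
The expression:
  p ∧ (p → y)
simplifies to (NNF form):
p ∧ y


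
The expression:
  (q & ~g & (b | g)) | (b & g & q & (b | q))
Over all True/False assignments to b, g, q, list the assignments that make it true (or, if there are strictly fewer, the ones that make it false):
is true only for:
  b=True, g=False, q=True;
  b=True, g=True, q=True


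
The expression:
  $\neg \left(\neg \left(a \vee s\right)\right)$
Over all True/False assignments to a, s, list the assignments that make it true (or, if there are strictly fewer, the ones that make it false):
is false only for:
  a=False, s=False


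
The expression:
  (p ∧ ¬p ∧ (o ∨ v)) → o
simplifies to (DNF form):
True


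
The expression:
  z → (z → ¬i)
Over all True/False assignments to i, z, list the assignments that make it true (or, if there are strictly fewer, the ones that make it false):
is false only for:
  i=True, z=True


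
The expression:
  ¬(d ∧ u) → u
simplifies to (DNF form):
u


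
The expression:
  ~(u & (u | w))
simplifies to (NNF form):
~u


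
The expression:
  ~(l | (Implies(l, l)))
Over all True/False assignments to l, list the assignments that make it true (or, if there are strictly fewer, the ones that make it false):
is never true.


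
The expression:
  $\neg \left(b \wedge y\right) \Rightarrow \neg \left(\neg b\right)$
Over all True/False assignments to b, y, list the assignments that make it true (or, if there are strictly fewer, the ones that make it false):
is true only for:
  b=True, y=False;
  b=True, y=True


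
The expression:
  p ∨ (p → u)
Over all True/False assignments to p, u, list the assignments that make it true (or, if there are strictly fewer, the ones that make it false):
is always true.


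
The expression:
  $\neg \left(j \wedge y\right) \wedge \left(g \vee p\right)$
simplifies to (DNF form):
$\left(g \wedge \neg j\right) \vee \left(g \wedge \neg y\right) \vee \left(p \wedge \neg j\right) \vee \left(p \wedge \neg y\right)$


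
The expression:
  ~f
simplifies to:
~f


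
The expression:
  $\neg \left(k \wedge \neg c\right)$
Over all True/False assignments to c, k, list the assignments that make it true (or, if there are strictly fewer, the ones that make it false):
is false only for:
  c=False, k=True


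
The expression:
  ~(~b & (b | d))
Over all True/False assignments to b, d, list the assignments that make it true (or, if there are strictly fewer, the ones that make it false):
is false only for:
  b=False, d=True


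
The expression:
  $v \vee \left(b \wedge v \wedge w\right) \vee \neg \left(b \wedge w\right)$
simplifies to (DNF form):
$v \vee \neg b \vee \neg w$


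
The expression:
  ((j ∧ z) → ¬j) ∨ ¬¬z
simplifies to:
True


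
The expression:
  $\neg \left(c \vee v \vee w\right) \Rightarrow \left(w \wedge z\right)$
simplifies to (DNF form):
$c \vee v \vee w$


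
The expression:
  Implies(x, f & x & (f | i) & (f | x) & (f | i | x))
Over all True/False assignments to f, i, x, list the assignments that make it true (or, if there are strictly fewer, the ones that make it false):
is false only for:
  f=False, i=False, x=True;
  f=False, i=True, x=True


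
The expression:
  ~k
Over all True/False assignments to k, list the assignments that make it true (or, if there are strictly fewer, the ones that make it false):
is true only for:
  k=False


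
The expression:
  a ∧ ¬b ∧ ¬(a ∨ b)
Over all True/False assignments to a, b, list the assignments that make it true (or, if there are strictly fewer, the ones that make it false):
is never true.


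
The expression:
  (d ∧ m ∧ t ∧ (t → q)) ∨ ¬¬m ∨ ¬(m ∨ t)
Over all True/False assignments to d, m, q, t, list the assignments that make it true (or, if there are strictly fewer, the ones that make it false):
is false only for:
  d=False, m=False, q=False, t=True;
  d=False, m=False, q=True, t=True;
  d=True, m=False, q=False, t=True;
  d=True, m=False, q=True, t=True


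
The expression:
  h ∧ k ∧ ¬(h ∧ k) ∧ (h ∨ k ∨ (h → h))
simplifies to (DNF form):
False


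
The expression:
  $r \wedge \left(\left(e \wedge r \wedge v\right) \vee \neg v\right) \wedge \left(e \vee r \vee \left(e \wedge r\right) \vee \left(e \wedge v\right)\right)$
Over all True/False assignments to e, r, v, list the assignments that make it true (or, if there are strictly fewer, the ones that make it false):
is true only for:
  e=False, r=True, v=False;
  e=True, r=True, v=False;
  e=True, r=True, v=True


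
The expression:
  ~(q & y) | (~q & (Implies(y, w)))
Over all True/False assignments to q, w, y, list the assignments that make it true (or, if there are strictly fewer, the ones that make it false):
is false only for:
  q=True, w=False, y=True;
  q=True, w=True, y=True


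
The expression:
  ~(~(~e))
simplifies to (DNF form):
~e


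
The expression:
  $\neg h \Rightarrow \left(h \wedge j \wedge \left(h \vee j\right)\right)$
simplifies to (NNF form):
$h$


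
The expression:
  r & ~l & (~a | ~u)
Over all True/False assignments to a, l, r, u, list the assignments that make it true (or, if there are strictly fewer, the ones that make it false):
is true only for:
  a=False, l=False, r=True, u=False;
  a=False, l=False, r=True, u=True;
  a=True, l=False, r=True, u=False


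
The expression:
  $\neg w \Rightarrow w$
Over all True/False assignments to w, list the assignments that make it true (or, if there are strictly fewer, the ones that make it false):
is true only for:
  w=True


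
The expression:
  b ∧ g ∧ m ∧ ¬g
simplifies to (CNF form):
False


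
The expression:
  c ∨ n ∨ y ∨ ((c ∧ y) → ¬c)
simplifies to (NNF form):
True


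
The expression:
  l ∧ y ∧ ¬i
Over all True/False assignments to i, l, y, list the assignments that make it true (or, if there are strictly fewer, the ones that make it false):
is true only for:
  i=False, l=True, y=True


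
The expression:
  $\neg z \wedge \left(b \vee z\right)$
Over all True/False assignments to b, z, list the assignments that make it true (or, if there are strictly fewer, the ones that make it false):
is true only for:
  b=True, z=False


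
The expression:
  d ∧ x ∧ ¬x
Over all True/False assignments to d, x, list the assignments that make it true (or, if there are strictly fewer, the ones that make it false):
is never true.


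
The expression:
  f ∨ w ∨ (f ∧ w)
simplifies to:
f ∨ w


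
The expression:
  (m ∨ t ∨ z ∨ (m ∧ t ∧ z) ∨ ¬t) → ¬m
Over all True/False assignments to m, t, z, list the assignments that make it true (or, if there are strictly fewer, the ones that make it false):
is true only for:
  m=False, t=False, z=False;
  m=False, t=False, z=True;
  m=False, t=True, z=False;
  m=False, t=True, z=True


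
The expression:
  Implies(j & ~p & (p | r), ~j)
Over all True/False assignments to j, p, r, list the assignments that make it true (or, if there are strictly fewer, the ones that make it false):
is false only for:
  j=True, p=False, r=True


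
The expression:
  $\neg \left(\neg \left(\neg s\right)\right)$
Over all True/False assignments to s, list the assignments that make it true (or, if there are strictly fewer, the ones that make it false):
is true only for:
  s=False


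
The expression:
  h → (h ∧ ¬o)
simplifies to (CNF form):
¬h ∨ ¬o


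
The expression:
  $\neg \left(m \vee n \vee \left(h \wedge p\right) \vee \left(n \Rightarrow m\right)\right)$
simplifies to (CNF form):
$\text{False}$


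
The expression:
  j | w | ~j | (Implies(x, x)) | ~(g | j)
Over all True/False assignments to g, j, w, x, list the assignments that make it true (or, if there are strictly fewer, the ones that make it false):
is always true.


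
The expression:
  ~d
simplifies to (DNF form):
~d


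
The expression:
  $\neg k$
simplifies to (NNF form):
$\neg k$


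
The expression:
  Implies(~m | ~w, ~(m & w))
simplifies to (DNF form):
True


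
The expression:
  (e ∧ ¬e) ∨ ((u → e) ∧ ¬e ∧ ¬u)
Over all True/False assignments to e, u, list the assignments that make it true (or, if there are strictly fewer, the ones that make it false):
is true only for:
  e=False, u=False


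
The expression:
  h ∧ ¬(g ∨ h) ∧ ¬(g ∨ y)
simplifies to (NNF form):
False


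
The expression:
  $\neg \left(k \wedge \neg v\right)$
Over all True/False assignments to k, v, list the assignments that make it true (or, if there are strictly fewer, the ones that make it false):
is false only for:
  k=True, v=False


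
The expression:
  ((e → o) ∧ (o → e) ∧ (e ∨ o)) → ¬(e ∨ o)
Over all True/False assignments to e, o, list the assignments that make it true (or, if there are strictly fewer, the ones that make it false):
is false only for:
  e=True, o=True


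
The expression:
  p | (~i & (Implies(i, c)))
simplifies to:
p | ~i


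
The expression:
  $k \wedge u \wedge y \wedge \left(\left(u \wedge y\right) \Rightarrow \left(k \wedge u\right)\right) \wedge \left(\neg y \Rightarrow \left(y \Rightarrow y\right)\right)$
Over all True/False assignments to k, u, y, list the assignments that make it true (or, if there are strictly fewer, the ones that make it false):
is true only for:
  k=True, u=True, y=True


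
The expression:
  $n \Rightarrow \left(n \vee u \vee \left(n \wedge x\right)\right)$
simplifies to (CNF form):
$\text{True}$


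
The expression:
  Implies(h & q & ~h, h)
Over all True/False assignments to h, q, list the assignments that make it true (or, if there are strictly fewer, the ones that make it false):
is always true.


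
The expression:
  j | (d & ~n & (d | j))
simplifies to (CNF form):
(d | j) & (j | ~n)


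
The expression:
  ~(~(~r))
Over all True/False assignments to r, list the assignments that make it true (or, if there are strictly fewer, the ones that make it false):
is true only for:
  r=False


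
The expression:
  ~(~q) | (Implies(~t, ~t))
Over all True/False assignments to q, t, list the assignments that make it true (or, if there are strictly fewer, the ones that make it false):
is always true.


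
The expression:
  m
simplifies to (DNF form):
m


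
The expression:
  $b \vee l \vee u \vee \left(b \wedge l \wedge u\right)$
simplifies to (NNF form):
$b \vee l \vee u$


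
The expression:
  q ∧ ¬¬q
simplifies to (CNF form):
q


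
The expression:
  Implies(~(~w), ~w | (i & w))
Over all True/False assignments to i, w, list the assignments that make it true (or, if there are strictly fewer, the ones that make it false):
is false only for:
  i=False, w=True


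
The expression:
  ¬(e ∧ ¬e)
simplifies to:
True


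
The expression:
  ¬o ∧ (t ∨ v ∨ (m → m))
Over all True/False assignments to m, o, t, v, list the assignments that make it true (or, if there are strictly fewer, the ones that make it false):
is true only for:
  m=False, o=False, t=False, v=False;
  m=False, o=False, t=False, v=True;
  m=False, o=False, t=True, v=False;
  m=False, o=False, t=True, v=True;
  m=True, o=False, t=False, v=False;
  m=True, o=False, t=False, v=True;
  m=True, o=False, t=True, v=False;
  m=True, o=False, t=True, v=True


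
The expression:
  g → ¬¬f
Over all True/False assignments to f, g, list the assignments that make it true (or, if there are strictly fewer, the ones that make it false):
is false only for:
  f=False, g=True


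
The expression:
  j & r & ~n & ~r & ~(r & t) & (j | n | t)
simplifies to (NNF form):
False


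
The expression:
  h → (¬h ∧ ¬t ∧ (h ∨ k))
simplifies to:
¬h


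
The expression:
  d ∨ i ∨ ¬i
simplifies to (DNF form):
True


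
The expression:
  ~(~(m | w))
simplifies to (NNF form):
m | w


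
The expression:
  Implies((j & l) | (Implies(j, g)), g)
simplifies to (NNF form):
g | (j & ~l)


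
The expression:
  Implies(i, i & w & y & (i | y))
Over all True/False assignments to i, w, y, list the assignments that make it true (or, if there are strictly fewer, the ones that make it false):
is false only for:
  i=True, w=False, y=False;
  i=True, w=False, y=True;
  i=True, w=True, y=False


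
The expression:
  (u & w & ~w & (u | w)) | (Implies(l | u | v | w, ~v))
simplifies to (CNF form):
~v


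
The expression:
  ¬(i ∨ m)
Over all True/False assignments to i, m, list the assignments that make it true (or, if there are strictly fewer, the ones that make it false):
is true only for:
  i=False, m=False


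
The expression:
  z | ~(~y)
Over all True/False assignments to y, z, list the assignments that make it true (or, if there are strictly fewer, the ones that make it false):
is false only for:
  y=False, z=False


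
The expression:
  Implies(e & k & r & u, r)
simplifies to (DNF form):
True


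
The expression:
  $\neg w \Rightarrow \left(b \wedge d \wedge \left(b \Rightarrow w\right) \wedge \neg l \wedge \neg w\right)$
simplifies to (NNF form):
$w$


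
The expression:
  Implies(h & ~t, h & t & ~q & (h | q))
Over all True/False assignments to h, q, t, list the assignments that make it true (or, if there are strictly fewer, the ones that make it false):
is false only for:
  h=True, q=False, t=False;
  h=True, q=True, t=False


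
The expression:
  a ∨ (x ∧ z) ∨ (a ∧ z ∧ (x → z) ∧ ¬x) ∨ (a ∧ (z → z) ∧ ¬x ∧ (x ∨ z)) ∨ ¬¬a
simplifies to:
a ∨ (x ∧ z)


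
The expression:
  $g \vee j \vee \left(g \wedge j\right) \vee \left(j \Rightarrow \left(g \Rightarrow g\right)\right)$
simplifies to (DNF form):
$\text{True}$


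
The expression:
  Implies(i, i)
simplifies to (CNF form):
True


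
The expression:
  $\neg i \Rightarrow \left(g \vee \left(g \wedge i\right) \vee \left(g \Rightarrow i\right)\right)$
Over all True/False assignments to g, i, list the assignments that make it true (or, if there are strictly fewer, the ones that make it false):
is always true.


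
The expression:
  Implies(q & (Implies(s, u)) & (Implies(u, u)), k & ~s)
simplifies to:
~q | (k & ~s) | (s & ~u)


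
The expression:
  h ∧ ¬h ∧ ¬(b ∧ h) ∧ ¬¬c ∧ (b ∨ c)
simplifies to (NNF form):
False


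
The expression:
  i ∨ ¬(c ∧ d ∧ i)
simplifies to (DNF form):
True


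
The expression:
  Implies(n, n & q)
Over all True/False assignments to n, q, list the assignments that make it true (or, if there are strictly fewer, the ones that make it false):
is false only for:
  n=True, q=False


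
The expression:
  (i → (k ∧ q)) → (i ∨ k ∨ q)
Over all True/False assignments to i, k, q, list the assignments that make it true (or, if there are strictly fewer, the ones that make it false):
is false only for:
  i=False, k=False, q=False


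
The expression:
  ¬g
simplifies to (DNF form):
¬g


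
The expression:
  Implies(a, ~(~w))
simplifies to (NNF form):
w | ~a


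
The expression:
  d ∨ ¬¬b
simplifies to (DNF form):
b ∨ d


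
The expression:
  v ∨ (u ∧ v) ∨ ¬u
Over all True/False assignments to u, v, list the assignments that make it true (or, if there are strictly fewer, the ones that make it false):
is false only for:
  u=True, v=False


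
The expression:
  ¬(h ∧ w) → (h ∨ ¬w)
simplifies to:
h ∨ ¬w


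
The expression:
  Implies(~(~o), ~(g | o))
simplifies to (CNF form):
~o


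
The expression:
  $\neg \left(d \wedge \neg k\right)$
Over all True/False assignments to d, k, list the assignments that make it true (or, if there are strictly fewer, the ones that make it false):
is false only for:
  d=True, k=False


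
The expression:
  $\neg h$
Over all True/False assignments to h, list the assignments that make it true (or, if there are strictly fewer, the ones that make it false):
is true only for:
  h=False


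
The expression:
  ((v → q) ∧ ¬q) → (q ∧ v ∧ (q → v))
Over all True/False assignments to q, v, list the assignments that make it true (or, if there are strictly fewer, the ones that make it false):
is false only for:
  q=False, v=False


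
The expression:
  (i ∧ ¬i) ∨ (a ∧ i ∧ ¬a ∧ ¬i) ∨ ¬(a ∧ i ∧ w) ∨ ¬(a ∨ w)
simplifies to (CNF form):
¬a ∨ ¬i ∨ ¬w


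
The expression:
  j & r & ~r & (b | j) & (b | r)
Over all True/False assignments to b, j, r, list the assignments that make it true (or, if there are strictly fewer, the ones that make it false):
is never true.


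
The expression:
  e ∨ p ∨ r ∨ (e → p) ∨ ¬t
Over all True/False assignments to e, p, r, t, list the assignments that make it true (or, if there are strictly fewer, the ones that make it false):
is always true.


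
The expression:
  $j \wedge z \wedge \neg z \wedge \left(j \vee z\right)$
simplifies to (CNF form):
$\text{False}$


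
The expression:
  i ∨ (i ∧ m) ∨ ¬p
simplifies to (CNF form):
i ∨ ¬p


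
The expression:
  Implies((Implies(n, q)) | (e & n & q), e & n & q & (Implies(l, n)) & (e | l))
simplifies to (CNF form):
n & (e | ~q)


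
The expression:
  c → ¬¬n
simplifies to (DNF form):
n ∨ ¬c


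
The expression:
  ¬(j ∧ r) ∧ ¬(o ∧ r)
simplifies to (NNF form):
(¬j ∧ ¬o) ∨ ¬r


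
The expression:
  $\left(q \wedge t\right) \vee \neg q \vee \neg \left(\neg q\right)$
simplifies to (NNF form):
$\text{True}$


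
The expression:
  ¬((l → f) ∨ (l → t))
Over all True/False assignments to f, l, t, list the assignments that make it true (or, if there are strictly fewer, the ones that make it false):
is true only for:
  f=False, l=True, t=False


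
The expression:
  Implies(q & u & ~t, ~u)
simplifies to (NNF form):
t | ~q | ~u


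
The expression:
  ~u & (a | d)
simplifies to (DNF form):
(a & ~u) | (d & ~u)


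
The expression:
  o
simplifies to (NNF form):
o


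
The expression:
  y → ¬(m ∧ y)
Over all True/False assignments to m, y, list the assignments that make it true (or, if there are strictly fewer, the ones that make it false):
is false only for:
  m=True, y=True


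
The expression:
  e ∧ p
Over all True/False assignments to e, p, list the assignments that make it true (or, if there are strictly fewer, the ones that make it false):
is true only for:
  e=True, p=True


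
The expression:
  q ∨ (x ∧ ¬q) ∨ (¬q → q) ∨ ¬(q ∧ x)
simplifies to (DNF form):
True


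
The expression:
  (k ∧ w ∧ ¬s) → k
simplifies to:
True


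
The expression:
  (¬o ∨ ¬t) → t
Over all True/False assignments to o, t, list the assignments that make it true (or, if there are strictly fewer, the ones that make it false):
is true only for:
  o=False, t=True;
  o=True, t=True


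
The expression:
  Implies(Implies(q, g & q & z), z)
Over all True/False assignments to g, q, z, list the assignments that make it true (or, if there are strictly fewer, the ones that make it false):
is false only for:
  g=False, q=False, z=False;
  g=True, q=False, z=False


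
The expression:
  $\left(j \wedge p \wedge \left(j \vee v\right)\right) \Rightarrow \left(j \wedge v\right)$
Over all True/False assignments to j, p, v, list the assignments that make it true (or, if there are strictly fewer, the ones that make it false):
is false only for:
  j=True, p=True, v=False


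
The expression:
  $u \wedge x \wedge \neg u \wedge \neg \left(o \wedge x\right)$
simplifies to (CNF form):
$\text{False}$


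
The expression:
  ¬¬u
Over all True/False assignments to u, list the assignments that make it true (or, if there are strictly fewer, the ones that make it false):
is true only for:
  u=True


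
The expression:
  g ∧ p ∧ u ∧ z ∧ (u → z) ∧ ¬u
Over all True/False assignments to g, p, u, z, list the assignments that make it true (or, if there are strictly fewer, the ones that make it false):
is never true.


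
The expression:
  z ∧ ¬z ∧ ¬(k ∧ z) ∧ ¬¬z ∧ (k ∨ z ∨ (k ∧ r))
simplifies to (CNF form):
False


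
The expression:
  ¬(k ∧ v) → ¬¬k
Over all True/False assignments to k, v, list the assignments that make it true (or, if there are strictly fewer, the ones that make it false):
is true only for:
  k=True, v=False;
  k=True, v=True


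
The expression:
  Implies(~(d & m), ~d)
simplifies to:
m | ~d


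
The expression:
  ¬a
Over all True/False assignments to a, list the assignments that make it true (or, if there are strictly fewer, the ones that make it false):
is true only for:
  a=False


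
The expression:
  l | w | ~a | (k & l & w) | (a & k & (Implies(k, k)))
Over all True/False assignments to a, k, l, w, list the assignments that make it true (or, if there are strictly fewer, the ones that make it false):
is false only for:
  a=True, k=False, l=False, w=False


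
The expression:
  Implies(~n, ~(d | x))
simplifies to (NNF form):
n | (~d & ~x)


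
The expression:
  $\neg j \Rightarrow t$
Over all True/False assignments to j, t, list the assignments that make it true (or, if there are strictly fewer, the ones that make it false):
is false only for:
  j=False, t=False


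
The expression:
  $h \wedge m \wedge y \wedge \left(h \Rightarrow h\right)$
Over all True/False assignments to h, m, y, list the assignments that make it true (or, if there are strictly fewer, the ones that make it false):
is true only for:
  h=True, m=True, y=True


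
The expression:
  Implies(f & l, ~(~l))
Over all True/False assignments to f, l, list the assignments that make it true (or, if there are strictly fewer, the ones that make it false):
is always true.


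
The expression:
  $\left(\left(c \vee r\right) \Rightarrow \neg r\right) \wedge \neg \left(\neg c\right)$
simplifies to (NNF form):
$c \wedge \neg r$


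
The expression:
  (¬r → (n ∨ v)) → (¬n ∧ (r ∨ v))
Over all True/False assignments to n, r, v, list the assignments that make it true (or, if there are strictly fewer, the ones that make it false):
is true only for:
  n=False, r=False, v=False;
  n=False, r=False, v=True;
  n=False, r=True, v=False;
  n=False, r=True, v=True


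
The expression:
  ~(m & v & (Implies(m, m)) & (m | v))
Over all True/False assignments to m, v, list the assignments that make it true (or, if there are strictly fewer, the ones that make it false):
is false only for:
  m=True, v=True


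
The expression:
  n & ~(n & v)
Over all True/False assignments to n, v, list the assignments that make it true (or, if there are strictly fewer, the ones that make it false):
is true only for:
  n=True, v=False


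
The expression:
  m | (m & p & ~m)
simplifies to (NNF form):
m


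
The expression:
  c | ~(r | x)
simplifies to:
c | (~r & ~x)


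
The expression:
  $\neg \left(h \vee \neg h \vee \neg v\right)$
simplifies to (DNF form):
$\text{False}$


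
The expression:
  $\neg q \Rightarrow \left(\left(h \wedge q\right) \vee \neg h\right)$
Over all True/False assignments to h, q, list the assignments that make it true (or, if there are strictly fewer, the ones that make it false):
is false only for:
  h=True, q=False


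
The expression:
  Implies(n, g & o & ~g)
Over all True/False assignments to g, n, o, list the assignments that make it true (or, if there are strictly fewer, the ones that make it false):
is true only for:
  g=False, n=False, o=False;
  g=False, n=False, o=True;
  g=True, n=False, o=False;
  g=True, n=False, o=True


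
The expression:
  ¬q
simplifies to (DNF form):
¬q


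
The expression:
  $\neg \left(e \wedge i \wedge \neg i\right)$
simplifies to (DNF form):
$\text{True}$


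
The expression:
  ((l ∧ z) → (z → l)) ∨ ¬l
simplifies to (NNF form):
True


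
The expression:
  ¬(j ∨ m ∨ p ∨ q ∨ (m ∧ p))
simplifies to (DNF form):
¬j ∧ ¬m ∧ ¬p ∧ ¬q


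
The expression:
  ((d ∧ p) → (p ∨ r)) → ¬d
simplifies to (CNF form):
¬d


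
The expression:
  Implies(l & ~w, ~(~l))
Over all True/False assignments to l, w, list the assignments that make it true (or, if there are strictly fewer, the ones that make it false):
is always true.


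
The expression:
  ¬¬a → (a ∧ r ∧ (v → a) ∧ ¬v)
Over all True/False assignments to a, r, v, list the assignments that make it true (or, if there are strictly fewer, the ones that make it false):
is false only for:
  a=True, r=False, v=False;
  a=True, r=False, v=True;
  a=True, r=True, v=True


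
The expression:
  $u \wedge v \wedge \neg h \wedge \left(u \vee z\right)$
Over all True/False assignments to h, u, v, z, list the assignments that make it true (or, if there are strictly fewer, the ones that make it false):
is true only for:
  h=False, u=True, v=True, z=False;
  h=False, u=True, v=True, z=True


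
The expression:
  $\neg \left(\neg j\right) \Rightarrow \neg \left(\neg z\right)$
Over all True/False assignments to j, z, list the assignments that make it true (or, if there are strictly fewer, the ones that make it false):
is false only for:
  j=True, z=False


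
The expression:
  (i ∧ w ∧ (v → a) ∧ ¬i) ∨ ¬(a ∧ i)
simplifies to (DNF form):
¬a ∨ ¬i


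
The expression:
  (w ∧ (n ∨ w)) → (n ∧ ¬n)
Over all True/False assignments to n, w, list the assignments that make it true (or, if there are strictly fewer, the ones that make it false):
is true only for:
  n=False, w=False;
  n=True, w=False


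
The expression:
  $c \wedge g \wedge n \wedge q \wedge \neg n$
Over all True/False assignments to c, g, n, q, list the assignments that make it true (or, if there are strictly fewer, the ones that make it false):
is never true.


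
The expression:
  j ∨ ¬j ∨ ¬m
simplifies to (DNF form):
True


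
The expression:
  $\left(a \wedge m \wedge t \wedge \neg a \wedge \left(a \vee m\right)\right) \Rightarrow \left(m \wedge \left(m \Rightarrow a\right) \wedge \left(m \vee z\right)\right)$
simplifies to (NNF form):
$\text{True}$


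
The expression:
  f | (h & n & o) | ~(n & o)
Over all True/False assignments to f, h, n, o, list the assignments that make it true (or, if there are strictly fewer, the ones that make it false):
is false only for:
  f=False, h=False, n=True, o=True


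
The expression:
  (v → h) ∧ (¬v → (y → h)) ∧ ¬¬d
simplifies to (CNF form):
d ∧ (h ∨ ¬v) ∧ (h ∨ ¬y)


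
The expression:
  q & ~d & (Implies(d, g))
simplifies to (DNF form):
q & ~d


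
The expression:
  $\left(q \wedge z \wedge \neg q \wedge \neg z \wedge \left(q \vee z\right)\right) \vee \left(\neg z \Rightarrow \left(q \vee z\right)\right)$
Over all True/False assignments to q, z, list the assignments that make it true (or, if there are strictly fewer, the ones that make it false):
is false only for:
  q=False, z=False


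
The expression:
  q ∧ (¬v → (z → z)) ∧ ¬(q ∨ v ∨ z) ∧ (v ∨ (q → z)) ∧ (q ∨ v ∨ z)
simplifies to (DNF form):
False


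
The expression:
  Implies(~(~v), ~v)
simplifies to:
~v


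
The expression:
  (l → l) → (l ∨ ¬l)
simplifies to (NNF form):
True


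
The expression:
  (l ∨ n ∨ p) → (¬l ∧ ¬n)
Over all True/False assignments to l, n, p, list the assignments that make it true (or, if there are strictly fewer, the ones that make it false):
is true only for:
  l=False, n=False, p=False;
  l=False, n=False, p=True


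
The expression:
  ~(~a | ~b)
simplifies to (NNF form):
a & b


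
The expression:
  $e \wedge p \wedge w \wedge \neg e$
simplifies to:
$\text{False}$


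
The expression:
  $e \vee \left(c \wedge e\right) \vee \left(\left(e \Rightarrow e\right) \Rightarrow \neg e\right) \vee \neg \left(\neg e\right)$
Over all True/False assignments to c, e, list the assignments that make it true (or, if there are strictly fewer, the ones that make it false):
is always true.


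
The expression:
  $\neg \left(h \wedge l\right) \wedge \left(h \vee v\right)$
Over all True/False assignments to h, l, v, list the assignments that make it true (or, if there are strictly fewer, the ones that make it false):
is true only for:
  h=False, l=False, v=True;
  h=False, l=True, v=True;
  h=True, l=False, v=False;
  h=True, l=False, v=True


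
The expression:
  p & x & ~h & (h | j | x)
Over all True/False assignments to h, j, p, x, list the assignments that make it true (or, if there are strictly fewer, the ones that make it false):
is true only for:
  h=False, j=False, p=True, x=True;
  h=False, j=True, p=True, x=True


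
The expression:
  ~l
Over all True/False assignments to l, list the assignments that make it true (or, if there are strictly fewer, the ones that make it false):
is true only for:
  l=False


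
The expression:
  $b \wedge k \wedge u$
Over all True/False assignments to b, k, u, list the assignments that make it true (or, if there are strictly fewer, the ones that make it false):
is true only for:
  b=True, k=True, u=True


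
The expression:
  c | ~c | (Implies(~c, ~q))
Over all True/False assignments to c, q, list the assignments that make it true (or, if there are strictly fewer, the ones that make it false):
is always true.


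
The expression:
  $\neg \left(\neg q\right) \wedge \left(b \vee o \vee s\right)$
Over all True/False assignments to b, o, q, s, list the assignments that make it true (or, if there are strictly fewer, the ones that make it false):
is true only for:
  b=False, o=False, q=True, s=True;
  b=False, o=True, q=True, s=False;
  b=False, o=True, q=True, s=True;
  b=True, o=False, q=True, s=False;
  b=True, o=False, q=True, s=True;
  b=True, o=True, q=True, s=False;
  b=True, o=True, q=True, s=True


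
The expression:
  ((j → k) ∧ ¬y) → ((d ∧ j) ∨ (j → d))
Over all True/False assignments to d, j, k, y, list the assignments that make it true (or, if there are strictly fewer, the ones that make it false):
is false only for:
  d=False, j=True, k=True, y=False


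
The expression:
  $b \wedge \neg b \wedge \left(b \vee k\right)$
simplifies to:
$\text{False}$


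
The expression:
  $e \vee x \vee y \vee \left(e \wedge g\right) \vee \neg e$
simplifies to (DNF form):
$\text{True}$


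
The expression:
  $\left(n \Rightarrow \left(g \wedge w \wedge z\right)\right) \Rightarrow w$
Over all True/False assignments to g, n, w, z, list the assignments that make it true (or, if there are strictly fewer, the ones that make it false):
is false only for:
  g=False, n=False, w=False, z=False;
  g=False, n=False, w=False, z=True;
  g=True, n=False, w=False, z=False;
  g=True, n=False, w=False, z=True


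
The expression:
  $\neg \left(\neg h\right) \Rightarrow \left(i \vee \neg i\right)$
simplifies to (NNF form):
$\text{True}$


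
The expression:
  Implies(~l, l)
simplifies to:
l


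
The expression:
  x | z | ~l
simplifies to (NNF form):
x | z | ~l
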